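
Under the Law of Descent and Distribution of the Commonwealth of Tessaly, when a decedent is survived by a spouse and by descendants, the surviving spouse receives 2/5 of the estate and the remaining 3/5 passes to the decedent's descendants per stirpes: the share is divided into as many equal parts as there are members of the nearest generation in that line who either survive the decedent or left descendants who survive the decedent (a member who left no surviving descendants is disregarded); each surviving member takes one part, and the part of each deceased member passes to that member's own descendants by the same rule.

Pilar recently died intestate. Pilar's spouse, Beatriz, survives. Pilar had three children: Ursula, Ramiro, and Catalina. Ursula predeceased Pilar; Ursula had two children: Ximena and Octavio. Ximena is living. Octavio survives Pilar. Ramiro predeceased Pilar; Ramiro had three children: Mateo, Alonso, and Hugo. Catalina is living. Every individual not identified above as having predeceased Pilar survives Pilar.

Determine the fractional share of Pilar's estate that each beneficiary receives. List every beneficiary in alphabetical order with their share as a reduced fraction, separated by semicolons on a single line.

Alonso 1/15; Beatriz 2/5; Catalina 1/5; Hugo 1/15; Mateo 1/15; Octavio 1/10; Ximena 1/10

Beatriz, as surviving spouse, takes 2/5.
The remaining 3/5 passes to Pilar's descendants per stirpes.
The 3/5 is divided into 3 equal shares of 1/5 among Ursula, Ramiro, Catalina.
Ursula predeceased; the 1/5 allotted to Ursula's branch passes to Ursula's issue by representation.
The 1/5 is divided into 2 equal shares of 1/10 among Ximena, Octavio.
Ximena is living and takes 1/10.
Octavio is living and takes 1/10.
Ramiro predeceased; the 1/5 allotted to Ramiro's branch passes to Ramiro's issue by representation.
The 1/5 is divided into 3 equal shares of 1/15 among Mateo, Alonso, Hugo.
Mateo is living and takes 1/15.
Alonso is living and takes 1/15.
Hugo is living and takes 1/15.
Catalina is living and takes 1/5.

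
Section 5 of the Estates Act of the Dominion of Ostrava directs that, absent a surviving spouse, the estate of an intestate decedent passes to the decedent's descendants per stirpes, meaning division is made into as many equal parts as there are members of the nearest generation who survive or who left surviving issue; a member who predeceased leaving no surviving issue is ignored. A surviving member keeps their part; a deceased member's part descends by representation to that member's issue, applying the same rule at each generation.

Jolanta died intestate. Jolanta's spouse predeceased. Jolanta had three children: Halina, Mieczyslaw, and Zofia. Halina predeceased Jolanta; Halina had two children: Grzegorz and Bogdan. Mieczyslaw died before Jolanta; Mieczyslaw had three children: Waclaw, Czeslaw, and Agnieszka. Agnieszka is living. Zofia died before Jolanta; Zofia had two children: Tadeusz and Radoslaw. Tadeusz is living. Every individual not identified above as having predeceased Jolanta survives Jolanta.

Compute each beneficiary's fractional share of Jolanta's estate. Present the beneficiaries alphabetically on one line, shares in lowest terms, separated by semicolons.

Agnieszka 1/9; Bogdan 1/6; Czeslaw 1/9; Grzegorz 1/6; Radoslaw 1/6; Tadeusz 1/6; Waclaw 1/9

There is no surviving spouse, so the entire estate passes to Jolanta's descendants per stirpes.
The estate is divided into 3 equal shares of 1/3 among Halina, Mieczyslaw, Zofia.
Halina predeceased; the 1/3 allotted to Halina's branch passes to Halina's issue by representation.
The 1/3 is divided into 2 equal shares of 1/6 among Grzegorz, Bogdan.
Grzegorz is living and takes 1/6.
Bogdan is living and takes 1/6.
Mieczyslaw predeceased; the 1/3 allotted to Mieczyslaw's branch passes to Mieczyslaw's issue by representation.
The 1/3 is divided into 3 equal shares of 1/9 among Waclaw, Czeslaw, Agnieszka.
Waclaw is living and takes 1/9.
Czeslaw is living and takes 1/9.
Agnieszka is living and takes 1/9.
Zofia predeceased; the 1/3 allotted to Zofia's branch passes to Zofia's issue by representation.
The 1/3 is divided into 2 equal shares of 1/6 among Tadeusz, Radoslaw.
Tadeusz is living and takes 1/6.
Radoslaw is living and takes 1/6.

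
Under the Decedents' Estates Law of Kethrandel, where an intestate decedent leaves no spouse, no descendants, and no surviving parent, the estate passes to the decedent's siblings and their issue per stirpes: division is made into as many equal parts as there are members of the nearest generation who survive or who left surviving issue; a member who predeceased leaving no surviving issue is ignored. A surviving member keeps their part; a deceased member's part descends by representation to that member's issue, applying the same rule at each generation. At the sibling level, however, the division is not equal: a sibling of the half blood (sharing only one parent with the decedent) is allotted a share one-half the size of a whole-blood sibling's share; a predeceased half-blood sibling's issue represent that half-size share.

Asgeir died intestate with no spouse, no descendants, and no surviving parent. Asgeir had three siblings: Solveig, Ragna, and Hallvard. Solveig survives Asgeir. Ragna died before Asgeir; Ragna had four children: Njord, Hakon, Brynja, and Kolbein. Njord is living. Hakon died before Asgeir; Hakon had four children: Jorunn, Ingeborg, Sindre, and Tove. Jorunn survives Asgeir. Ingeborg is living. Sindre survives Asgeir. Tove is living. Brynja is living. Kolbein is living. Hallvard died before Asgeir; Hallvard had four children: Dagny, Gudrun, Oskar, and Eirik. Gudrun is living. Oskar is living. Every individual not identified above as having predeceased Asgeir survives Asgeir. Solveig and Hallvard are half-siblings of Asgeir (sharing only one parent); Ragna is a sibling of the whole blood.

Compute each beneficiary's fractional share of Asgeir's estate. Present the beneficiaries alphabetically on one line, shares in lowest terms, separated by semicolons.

Brynja 1/8; Dagny 1/16; Eirik 1/16; Gudrun 1/16; Ingeborg 1/32; Jorunn 1/32; Kolbein 1/8; Njord 1/8; Oskar 1/16; Sindre 1/32; Solveig 1/4; Tove 1/32

No spouse, descendants, or parent survives, so the estate passes to Asgeir's siblings per stirpes.
Half-blood siblings count for one-half the weight of whole-blood siblings at the initial division.
Dividing 1 in proportion to weights (total weight 2): Solveig (weight 1/2) → 1/4; Ragna (weight 1) → 1/2; Hallvard (weight 1/2) → 1/4.
Solveig is living and takes 1/4.
Ragna predeceased; the 1/2 allotted to Ragna's branch passes to Ragna's issue by representation.
The 1/2 is divided into 4 equal shares of 1/8 among Njord, Hakon, Brynja, Kolbein.
Njord is living and takes 1/8.
Hakon predeceased; the 1/8 allotted to Hakon's branch passes to Hakon's issue by representation.
The 1/8 is divided into 4 equal shares of 1/32 among Jorunn, Ingeborg, Sindre, Tove.
Jorunn is living and takes 1/32.
Ingeborg is living and takes 1/32.
Sindre is living and takes 1/32.
Tove is living and takes 1/32.
Brynja is living and takes 1/8.
Kolbein is living and takes 1/8.
Hallvard predeceased; the 1/4 allotted to Hallvard's branch passes to Hallvard's issue by representation.
The 1/4 is divided into 4 equal shares of 1/16 among Dagny, Gudrun, Oskar, Eirik.
Dagny is living and takes 1/16.
Gudrun is living and takes 1/16.
Oskar is living and takes 1/16.
Eirik is living and takes 1/16.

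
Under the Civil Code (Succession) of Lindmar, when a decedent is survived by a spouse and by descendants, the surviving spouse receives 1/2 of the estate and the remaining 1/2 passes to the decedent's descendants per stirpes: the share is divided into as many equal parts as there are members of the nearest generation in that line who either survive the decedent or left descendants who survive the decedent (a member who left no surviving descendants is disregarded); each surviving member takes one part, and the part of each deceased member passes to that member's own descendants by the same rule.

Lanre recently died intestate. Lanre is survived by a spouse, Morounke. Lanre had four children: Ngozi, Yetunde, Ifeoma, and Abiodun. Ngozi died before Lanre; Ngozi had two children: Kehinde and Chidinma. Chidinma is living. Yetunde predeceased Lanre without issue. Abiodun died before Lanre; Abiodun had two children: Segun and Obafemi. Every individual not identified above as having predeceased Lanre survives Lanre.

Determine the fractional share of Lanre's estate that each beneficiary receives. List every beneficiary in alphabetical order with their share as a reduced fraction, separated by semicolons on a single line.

Chidinma 1/12; Ifeoma 1/6; Kehinde 1/12; Morounke 1/2; Obafemi 1/12; Segun 1/12

Morounke, as surviving spouse, takes 1/2.
The remaining 1/2 passes to Lanre's descendants per stirpes.
Yetunde left no surviving issue, so that branch lapses and is disregarded.
The 1/2 is divided into 3 equal shares of 1/6 among Ngozi, Ifeoma, Abiodun.
Ngozi predeceased; the 1/6 allotted to Ngozi's branch passes to Ngozi's issue by representation.
The 1/6 is divided into 2 equal shares of 1/12 among Kehinde, Chidinma.
Kehinde is living and takes 1/12.
Chidinma is living and takes 1/12.
Ifeoma is living and takes 1/6.
Abiodun predeceased; the 1/6 allotted to Abiodun's branch passes to Abiodun's issue by representation.
The 1/6 is divided into 2 equal shares of 1/12 among Segun, Obafemi.
Segun is living and takes 1/12.
Obafemi is living and takes 1/12.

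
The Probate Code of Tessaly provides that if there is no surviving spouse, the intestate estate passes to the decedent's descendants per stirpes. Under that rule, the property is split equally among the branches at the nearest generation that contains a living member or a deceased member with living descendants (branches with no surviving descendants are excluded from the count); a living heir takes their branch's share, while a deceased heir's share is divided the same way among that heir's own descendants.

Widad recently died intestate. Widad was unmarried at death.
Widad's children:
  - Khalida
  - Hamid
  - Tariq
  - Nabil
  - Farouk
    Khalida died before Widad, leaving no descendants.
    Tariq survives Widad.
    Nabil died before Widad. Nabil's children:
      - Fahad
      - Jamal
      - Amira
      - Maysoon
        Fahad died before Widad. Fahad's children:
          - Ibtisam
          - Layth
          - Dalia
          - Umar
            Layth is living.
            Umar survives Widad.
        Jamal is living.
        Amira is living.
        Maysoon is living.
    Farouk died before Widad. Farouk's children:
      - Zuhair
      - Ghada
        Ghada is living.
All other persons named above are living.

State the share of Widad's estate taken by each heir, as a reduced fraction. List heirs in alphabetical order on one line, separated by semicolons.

There is no surviving spouse, so the entire estate passes to Widad's descendants per stirpes.
Khalida left no surviving issue, so that branch lapses and is disregarded.
The estate is divided into 4 equal shares of 1/4 among Hamid, Tariq, Nabil, Farouk.
Hamid is living and takes 1/4.
Tariq is living and takes 1/4.
Nabil predeceased; the 1/4 allotted to Nabil's branch passes to Nabil's issue by representation.
The 1/4 is divided into 4 equal shares of 1/16 among Fahad, Jamal, Amira, Maysoon.
Fahad predeceased; the 1/16 allotted to Fahad's branch passes to Fahad's issue by representation.
The 1/16 is divided into 4 equal shares of 1/64 among Ibtisam, Layth, Dalia, Umar.
Ibtisam is living and takes 1/64.
Layth is living and takes 1/64.
Dalia is living and takes 1/64.
Umar is living and takes 1/64.
Jamal is living and takes 1/16.
Amira is living and takes 1/16.
Maysoon is living and takes 1/16.
Farouk predeceased; the 1/4 allotted to Farouk's branch passes to Farouk's issue by representation.
The 1/4 is divided into 2 equal shares of 1/8 among Zuhair, Ghada.
Zuhair is living and takes 1/8.
Ghada is living and takes 1/8.

Amira 1/16; Dalia 1/64; Ghada 1/8; Hamid 1/4; Ibtisam 1/64; Jamal 1/16; Layth 1/64; Maysoon 1/16; Tariq 1/4; Umar 1/64; Zuhair 1/8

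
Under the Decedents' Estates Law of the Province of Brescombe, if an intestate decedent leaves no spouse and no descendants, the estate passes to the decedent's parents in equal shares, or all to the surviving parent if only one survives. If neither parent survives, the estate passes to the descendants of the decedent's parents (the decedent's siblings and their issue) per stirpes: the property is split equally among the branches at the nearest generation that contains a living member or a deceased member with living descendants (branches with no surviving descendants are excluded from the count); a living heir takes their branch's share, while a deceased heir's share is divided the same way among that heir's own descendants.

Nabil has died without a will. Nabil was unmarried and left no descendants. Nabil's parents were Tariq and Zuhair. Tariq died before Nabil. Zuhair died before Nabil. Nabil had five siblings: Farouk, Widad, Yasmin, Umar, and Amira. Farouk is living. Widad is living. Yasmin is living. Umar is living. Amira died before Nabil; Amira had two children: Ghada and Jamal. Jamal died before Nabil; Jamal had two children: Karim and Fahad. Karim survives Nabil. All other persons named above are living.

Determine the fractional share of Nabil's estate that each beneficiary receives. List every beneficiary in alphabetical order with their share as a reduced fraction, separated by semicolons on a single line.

Neither parent survives and there are no descendants, so the estate passes to Nabil's siblings and their issue per stirpes.
The estate is divided into 5 equal shares of 1/5 among Farouk, Widad, Yasmin, Umar, Amira.
Farouk is living and takes 1/5.
Widad is living and takes 1/5.
Yasmin is living and takes 1/5.
Umar is living and takes 1/5.
Amira predeceased; the 1/5 allotted to Amira's branch passes to Amira's issue by representation.
The 1/5 is divided into 2 equal shares of 1/10 among Ghada, Jamal.
Ghada is living and takes 1/10.
Jamal predeceased; the 1/10 allotted to Jamal's branch passes to Jamal's issue by representation.
The 1/10 is divided into 2 equal shares of 1/20 among Karim, Fahad.
Karim is living and takes 1/20.
Fahad is living and takes 1/20.

Fahad 1/20; Farouk 1/5; Ghada 1/10; Karim 1/20; Umar 1/5; Widad 1/5; Yasmin 1/5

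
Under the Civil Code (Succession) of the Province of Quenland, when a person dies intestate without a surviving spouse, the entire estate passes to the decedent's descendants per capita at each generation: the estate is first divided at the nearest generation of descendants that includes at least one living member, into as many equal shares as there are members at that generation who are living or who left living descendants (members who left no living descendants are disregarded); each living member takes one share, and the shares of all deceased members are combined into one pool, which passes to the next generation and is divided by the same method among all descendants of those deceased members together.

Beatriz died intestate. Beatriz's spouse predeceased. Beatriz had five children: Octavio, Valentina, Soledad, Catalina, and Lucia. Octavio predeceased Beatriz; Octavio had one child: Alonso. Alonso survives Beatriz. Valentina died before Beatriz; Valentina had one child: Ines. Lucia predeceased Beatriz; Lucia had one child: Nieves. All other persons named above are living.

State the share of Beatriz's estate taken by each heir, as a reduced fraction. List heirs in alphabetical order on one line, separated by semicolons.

Alonso 1/5; Catalina 1/5; Ines 1/5; Nieves 1/5; Soledad 1/5

There is no surviving spouse, so the entire estate passes to Beatriz's descendants per capita at each generation.
At generation 1 (Octavio, Valentina, Soledad, Catalina, Lucia) there are 5 shares of (1)/5 = 1/5 each.
Living: Soledad and Catalina — each takes 1/5.
Deceased: Octavio, Valentina, and Lucia. Their combined 3/5 is pooled and carried to generation 2.
At generation 2 (Alonso, Ines, Nieves) there are 3 shares of (3/5)/3 = 1/5 each.
Living: Alonso, Ines, and Nieves — each takes 1/5.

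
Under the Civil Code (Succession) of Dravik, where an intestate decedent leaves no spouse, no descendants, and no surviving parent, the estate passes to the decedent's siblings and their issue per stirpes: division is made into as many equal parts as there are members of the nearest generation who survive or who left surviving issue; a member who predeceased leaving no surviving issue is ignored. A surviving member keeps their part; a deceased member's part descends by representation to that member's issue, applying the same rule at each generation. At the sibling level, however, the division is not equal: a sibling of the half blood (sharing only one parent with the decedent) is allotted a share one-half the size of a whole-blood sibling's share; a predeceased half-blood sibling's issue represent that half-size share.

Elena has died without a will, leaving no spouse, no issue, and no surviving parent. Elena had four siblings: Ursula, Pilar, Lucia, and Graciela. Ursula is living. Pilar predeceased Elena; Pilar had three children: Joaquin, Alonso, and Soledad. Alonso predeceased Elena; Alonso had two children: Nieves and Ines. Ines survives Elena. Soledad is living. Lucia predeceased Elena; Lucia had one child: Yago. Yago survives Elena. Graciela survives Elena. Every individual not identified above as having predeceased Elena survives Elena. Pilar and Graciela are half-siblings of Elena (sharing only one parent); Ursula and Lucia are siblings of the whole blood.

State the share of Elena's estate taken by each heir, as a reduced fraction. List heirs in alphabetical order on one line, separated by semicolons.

Graciela 1/6; Ines 1/36; Joaquin 1/18; Nieves 1/36; Soledad 1/18; Ursula 1/3; Yago 1/3

No spouse, descendants, or parent survives, so the estate passes to Elena's siblings per stirpes.
Half-blood siblings count for one-half the weight of whole-blood siblings at the initial division.
Dividing 1 in proportion to weights (total weight 3): Ursula (weight 1) → 1/3; Pilar (weight 1/2) → 1/6; Lucia (weight 1) → 1/3; Graciela (weight 1/2) → 1/6.
Ursula is living and takes 1/3.
Pilar predeceased; the 1/6 allotted to Pilar's branch passes to Pilar's issue by representation.
The 1/6 is divided into 3 equal shares of 1/18 among Joaquin, Alonso, Soledad.
Joaquin is living and takes 1/18.
Alonso predeceased; the 1/18 allotted to Alonso's branch passes to Alonso's issue by representation.
The 1/18 is divided into 2 equal shares of 1/36 among Nieves, Ines.
Nieves is living and takes 1/36.
Ines is living and takes 1/36.
Soledad is living and takes 1/18.
Lucia predeceased; the 1/3 allotted to Lucia's branch passes to Lucia's issue by representation.
Yago is the sole taker at this level and receives the full 1/3.
Graciela is living and takes 1/6.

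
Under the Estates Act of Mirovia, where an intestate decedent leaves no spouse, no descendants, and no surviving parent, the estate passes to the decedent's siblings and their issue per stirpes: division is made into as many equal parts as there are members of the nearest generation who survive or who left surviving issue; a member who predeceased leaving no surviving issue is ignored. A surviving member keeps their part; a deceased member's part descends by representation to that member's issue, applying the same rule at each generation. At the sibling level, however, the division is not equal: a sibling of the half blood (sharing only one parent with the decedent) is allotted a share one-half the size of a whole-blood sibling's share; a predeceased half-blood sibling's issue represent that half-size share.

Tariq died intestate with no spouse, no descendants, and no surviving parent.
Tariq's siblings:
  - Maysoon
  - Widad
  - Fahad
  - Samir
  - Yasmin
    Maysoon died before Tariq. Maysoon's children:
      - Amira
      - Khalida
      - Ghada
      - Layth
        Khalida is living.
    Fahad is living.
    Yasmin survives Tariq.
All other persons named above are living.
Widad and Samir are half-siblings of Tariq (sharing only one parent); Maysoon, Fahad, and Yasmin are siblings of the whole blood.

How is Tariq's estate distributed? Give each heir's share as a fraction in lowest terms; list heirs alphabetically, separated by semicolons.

Amira 1/16; Fahad 1/4; Ghada 1/16; Khalida 1/16; Layth 1/16; Samir 1/8; Widad 1/8; Yasmin 1/4

No spouse, descendants, or parent survives, so the estate passes to Tariq's siblings per stirpes.
Half-blood siblings count for one-half the weight of whole-blood siblings at the initial division.
Dividing 1 in proportion to weights (total weight 4): Maysoon (weight 1) → 1/4; Widad (weight 1/2) → 1/8; Fahad (weight 1) → 1/4; Samir (weight 1/2) → 1/8; Yasmin (weight 1) → 1/4.
Maysoon predeceased; the 1/4 allotted to Maysoon's branch passes to Maysoon's issue by representation.
The 1/4 is divided into 4 equal shares of 1/16 among Amira, Khalida, Ghada, Layth.
Amira is living and takes 1/16.
Khalida is living and takes 1/16.
Ghada is living and takes 1/16.
Layth is living and takes 1/16.
Widad is living and takes 1/8.
Fahad is living and takes 1/4.
Samir is living and takes 1/8.
Yasmin is living and takes 1/4.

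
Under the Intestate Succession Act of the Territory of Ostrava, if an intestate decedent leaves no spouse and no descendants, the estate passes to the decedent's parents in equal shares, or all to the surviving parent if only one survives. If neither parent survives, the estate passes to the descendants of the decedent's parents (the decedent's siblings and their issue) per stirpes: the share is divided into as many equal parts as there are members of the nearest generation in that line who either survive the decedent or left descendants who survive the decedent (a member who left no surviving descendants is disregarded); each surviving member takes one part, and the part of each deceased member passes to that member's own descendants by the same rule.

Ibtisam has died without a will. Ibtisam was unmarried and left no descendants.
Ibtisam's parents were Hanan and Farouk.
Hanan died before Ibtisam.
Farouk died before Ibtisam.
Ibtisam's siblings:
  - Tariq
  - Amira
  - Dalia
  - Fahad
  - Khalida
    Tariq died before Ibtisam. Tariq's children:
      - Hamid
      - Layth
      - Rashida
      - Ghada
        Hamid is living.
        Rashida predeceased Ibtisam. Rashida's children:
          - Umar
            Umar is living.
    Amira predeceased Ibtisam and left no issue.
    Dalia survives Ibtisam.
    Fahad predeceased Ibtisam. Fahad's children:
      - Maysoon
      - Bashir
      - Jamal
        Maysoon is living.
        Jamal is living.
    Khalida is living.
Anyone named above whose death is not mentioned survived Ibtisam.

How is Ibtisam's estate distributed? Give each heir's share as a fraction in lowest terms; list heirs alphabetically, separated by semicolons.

Bashir 1/12; Dalia 1/4; Ghada 1/16; Hamid 1/16; Jamal 1/12; Khalida 1/4; Layth 1/16; Maysoon 1/12; Umar 1/16

Neither parent survives and there are no descendants, so the estate passes to Ibtisam's siblings and their issue per stirpes.
Amira left no surviving issue, so that branch lapses and is disregarded.
The estate is divided into 4 equal shares of 1/4 among Tariq, Dalia, Fahad, Khalida.
Tariq predeceased; the 1/4 allotted to Tariq's branch passes to Tariq's issue by representation.
The 1/4 is divided into 4 equal shares of 1/16 among Hamid, Layth, Rashida, Ghada.
Hamid is living and takes 1/16.
Layth is living and takes 1/16.
Rashida predeceased; the 1/16 allotted to Rashida's branch passes to Rashida's issue by representation.
Umar is the sole taker at this level and receives the full 1/16.
Ghada is living and takes 1/16.
Dalia is living and takes 1/4.
Fahad predeceased; the 1/4 allotted to Fahad's branch passes to Fahad's issue by representation.
The 1/4 is divided into 3 equal shares of 1/12 among Maysoon, Bashir, Jamal.
Maysoon is living and takes 1/12.
Bashir is living and takes 1/12.
Jamal is living and takes 1/12.
Khalida is living and takes 1/4.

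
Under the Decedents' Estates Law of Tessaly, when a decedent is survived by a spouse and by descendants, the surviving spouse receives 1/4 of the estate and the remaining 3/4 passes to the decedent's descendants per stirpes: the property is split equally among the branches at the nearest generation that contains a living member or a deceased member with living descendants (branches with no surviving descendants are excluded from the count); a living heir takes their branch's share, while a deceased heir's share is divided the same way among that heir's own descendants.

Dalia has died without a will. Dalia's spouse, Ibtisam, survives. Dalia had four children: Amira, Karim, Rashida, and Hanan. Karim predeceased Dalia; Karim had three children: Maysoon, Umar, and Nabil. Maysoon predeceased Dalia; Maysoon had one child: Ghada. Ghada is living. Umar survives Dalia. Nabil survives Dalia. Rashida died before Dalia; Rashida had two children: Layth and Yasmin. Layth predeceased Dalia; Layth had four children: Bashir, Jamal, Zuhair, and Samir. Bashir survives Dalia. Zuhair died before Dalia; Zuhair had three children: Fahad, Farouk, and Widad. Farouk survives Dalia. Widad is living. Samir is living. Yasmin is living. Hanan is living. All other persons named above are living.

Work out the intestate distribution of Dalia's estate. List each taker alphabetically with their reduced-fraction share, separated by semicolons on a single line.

Amira 3/16; Bashir 3/128; Fahad 1/128; Farouk 1/128; Ghada 1/16; Hanan 3/16; Ibtisam 1/4; Jamal 3/128; Nabil 1/16; Samir 3/128; Umar 1/16; Widad 1/128; Yasmin 3/32

Ibtisam, as surviving spouse, takes 1/4.
The remaining 3/4 passes to Dalia's descendants per stirpes.
The 3/4 is divided into 4 equal shares of 3/16 among Amira, Karim, Rashida, Hanan.
Amira is living and takes 3/16.
Karim predeceased; the 3/16 allotted to Karim's branch passes to Karim's issue by representation.
The 3/16 is divided into 3 equal shares of 1/16 among Maysoon, Umar, Nabil.
Maysoon predeceased; the 1/16 allotted to Maysoon's branch passes to Maysoon's issue by representation.
Ghada is the sole taker at this level and receives the full 1/16.
Umar is living and takes 1/16.
Nabil is living and takes 1/16.
Rashida predeceased; the 3/16 allotted to Rashida's branch passes to Rashida's issue by representation.
The 3/16 is divided into 2 equal shares of 3/32 among Layth, Yasmin.
Layth predeceased; the 3/32 allotted to Layth's branch passes to Layth's issue by representation.
The 3/32 is divided into 4 equal shares of 3/128 among Bashir, Jamal, Zuhair, Samir.
Bashir is living and takes 3/128.
Jamal is living and takes 3/128.
Zuhair predeceased; the 3/128 allotted to Zuhair's branch passes to Zuhair's issue by representation.
The 3/128 is divided into 3 equal shares of 1/128 among Fahad, Farouk, Widad.
Fahad is living and takes 1/128.
Farouk is living and takes 1/128.
Widad is living and takes 1/128.
Samir is living and takes 3/128.
Yasmin is living and takes 3/32.
Hanan is living and takes 3/16.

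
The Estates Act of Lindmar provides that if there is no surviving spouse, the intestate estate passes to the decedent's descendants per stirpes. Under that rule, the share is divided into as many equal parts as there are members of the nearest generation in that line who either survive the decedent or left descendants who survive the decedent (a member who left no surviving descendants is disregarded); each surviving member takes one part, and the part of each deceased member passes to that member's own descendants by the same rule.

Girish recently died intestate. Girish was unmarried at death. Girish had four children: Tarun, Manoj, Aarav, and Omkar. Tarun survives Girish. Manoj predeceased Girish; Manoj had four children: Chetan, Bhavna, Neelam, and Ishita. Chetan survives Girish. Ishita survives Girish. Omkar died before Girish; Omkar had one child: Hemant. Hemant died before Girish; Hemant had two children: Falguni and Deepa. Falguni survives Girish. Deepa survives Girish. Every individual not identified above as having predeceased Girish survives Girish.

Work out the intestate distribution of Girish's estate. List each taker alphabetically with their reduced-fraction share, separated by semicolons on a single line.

Aarav 1/4; Bhavna 1/16; Chetan 1/16; Deepa 1/8; Falguni 1/8; Ishita 1/16; Neelam 1/16; Tarun 1/4

There is no surviving spouse, so the entire estate passes to Girish's descendants per stirpes.
The estate is divided into 4 equal shares of 1/4 among Tarun, Manoj, Aarav, Omkar.
Tarun is living and takes 1/4.
Manoj predeceased; the 1/4 allotted to Manoj's branch passes to Manoj's issue by representation.
The 1/4 is divided into 4 equal shares of 1/16 among Chetan, Bhavna, Neelam, Ishita.
Chetan is living and takes 1/16.
Bhavna is living and takes 1/16.
Neelam is living and takes 1/16.
Ishita is living and takes 1/16.
Aarav is living and takes 1/4.
Omkar predeceased; the 1/4 allotted to Omkar's branch passes to Omkar's issue by representation.
Hemant's line is the sole branch at this level, so the full 1/4 passes to Hemant's issue by representation.
The 1/4 is divided into 2 equal shares of 1/8 among Falguni, Deepa.
Falguni is living and takes 1/8.
Deepa is living and takes 1/8.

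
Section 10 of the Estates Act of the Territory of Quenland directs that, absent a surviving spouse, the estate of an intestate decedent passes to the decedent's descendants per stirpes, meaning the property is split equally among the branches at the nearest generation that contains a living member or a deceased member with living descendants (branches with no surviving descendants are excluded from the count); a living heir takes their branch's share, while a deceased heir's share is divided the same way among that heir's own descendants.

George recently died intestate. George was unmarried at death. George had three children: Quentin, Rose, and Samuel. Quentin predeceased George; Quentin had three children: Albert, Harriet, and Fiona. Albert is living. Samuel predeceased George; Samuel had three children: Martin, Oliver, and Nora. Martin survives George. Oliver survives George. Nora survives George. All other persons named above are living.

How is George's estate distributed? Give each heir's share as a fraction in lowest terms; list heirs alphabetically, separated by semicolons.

Albert 1/9; Fiona 1/9; Harriet 1/9; Martin 1/9; Nora 1/9; Oliver 1/9; Rose 1/3

There is no surviving spouse, so the entire estate passes to George's descendants per stirpes.
The estate is divided into 3 equal shares of 1/3 among Quentin, Rose, Samuel.
Quentin predeceased; the 1/3 allotted to Quentin's branch passes to Quentin's issue by representation.
The 1/3 is divided into 3 equal shares of 1/9 among Albert, Harriet, Fiona.
Albert is living and takes 1/9.
Harriet is living and takes 1/9.
Fiona is living and takes 1/9.
Rose is living and takes 1/3.
Samuel predeceased; the 1/3 allotted to Samuel's branch passes to Samuel's issue by representation.
The 1/3 is divided into 3 equal shares of 1/9 among Martin, Oliver, Nora.
Martin is living and takes 1/9.
Oliver is living and takes 1/9.
Nora is living and takes 1/9.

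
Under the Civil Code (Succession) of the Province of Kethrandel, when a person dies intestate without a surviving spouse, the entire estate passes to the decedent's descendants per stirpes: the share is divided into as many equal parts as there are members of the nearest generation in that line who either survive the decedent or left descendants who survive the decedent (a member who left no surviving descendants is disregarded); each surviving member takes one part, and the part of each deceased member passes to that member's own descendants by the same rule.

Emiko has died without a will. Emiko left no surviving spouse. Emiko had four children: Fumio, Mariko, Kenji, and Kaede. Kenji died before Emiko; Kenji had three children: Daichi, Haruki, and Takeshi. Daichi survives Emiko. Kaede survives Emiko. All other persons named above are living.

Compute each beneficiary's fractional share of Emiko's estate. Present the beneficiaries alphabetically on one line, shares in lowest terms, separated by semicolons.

There is no surviving spouse, so the entire estate passes to Emiko's descendants per stirpes.
The estate is divided into 4 equal shares of 1/4 among Fumio, Mariko, Kenji, Kaede.
Fumio is living and takes 1/4.
Mariko is living and takes 1/4.
Kenji predeceased; the 1/4 allotted to Kenji's branch passes to Kenji's issue by representation.
The 1/4 is divided into 3 equal shares of 1/12 among Daichi, Haruki, Takeshi.
Daichi is living and takes 1/12.
Haruki is living and takes 1/12.
Takeshi is living and takes 1/12.
Kaede is living and takes 1/4.

Daichi 1/12; Fumio 1/4; Haruki 1/12; Kaede 1/4; Mariko 1/4; Takeshi 1/12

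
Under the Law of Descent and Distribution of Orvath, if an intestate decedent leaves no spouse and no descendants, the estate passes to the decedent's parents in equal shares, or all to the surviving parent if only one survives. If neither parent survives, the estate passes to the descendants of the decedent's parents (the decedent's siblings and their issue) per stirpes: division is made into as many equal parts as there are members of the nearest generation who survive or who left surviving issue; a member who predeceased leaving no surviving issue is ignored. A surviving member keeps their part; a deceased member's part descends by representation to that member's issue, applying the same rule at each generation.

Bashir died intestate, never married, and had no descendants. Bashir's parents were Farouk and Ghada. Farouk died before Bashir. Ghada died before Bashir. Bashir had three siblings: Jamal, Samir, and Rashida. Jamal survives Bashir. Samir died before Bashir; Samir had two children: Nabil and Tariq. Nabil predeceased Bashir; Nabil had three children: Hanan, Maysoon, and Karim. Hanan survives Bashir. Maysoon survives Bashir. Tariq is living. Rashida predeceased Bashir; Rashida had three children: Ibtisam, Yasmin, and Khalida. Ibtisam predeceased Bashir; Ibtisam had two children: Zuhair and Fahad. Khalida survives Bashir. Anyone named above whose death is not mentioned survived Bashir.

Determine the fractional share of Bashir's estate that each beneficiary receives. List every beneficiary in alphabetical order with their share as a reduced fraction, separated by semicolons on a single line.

Fahad 1/18; Hanan 1/18; Jamal 1/3; Karim 1/18; Khalida 1/9; Maysoon 1/18; Tariq 1/6; Yasmin 1/9; Zuhair 1/18

Neither parent survives and there are no descendants, so the estate passes to Bashir's siblings and their issue per stirpes.
The estate is divided into 3 equal shares of 1/3 among Jamal, Samir, Rashida.
Jamal is living and takes 1/3.
Samir predeceased; the 1/3 allotted to Samir's branch passes to Samir's issue by representation.
The 1/3 is divided into 2 equal shares of 1/6 among Nabil, Tariq.
Nabil predeceased; the 1/6 allotted to Nabil's branch passes to Nabil's issue by representation.
The 1/6 is divided into 3 equal shares of 1/18 among Hanan, Maysoon, Karim.
Hanan is living and takes 1/18.
Maysoon is living and takes 1/18.
Karim is living and takes 1/18.
Tariq is living and takes 1/6.
Rashida predeceased; the 1/3 allotted to Rashida's branch passes to Rashida's issue by representation.
The 1/3 is divided into 3 equal shares of 1/9 among Ibtisam, Yasmin, Khalida.
Ibtisam predeceased; the 1/9 allotted to Ibtisam's branch passes to Ibtisam's issue by representation.
The 1/9 is divided into 2 equal shares of 1/18 among Zuhair, Fahad.
Zuhair is living and takes 1/18.
Fahad is living and takes 1/18.
Yasmin is living and takes 1/9.
Khalida is living and takes 1/9.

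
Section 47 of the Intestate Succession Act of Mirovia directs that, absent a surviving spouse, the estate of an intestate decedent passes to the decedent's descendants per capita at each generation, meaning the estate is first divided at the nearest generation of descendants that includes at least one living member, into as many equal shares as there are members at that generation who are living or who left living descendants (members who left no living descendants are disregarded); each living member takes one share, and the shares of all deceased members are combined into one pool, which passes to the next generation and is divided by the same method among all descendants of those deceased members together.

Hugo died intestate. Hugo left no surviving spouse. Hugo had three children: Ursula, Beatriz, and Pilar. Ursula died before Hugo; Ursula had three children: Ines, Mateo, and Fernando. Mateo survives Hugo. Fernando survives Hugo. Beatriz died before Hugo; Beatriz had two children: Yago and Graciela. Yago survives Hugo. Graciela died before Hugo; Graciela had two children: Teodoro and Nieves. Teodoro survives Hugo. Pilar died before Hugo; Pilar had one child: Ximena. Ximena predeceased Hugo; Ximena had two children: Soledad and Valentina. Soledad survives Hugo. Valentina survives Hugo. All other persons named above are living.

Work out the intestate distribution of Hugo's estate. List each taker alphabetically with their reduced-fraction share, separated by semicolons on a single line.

Fernando 1/6; Ines 1/6; Mateo 1/6; Nieves 1/12; Soledad 1/12; Teodoro 1/12; Valentina 1/12; Yago 1/6

There is no surviving spouse, so the entire estate passes to Hugo's descendants per capita at each generation.
No one at generation 1 (Ursula, Beatriz, Pilar) is living; moving to the next generation.
At generation 2 (Ines, Mateo, Fernando, Yago, Graciela, Ximena) there are 6 shares of (1)/6 = 1/6 each.
Living: Ines, Mateo, Fernando, and Yago — each takes 1/6.
Deceased: Graciela and Ximena. Their combined 1/3 is pooled and carried to generation 3.
At generation 3 (Teodoro, Nieves, Soledad, Valentina) there are 4 shares of (1/3)/4 = 1/12 each.
Living: Teodoro, Nieves, Soledad, and Valentina — each takes 1/12.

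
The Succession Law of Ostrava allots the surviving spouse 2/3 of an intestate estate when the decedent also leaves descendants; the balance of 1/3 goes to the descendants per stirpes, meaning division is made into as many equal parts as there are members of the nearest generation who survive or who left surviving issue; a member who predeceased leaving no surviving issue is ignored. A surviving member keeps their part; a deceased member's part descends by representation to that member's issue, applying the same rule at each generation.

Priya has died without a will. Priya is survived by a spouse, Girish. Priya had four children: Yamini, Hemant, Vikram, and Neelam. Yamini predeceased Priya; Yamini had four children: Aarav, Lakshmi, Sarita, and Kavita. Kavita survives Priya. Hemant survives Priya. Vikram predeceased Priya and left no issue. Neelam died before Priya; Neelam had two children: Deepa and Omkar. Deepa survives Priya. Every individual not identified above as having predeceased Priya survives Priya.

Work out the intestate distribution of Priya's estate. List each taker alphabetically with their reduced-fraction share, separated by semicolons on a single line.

Girish, as surviving spouse, takes 2/3.
The remaining 1/3 passes to Priya's descendants per stirpes.
Vikram left no surviving issue, so that branch lapses and is disregarded.
The 1/3 is divided into 3 equal shares of 1/9 among Yamini, Hemant, Neelam.
Yamini predeceased; the 1/9 allotted to Yamini's branch passes to Yamini's issue by representation.
The 1/9 is divided into 4 equal shares of 1/36 among Aarav, Lakshmi, Sarita, Kavita.
Aarav is living and takes 1/36.
Lakshmi is living and takes 1/36.
Sarita is living and takes 1/36.
Kavita is living and takes 1/36.
Hemant is living and takes 1/9.
Neelam predeceased; the 1/9 allotted to Neelam's branch passes to Neelam's issue by representation.
The 1/9 is divided into 2 equal shares of 1/18 among Deepa, Omkar.
Deepa is living and takes 1/18.
Omkar is living and takes 1/18.

Aarav 1/36; Deepa 1/18; Girish 2/3; Hemant 1/9; Kavita 1/36; Lakshmi 1/36; Omkar 1/18; Sarita 1/36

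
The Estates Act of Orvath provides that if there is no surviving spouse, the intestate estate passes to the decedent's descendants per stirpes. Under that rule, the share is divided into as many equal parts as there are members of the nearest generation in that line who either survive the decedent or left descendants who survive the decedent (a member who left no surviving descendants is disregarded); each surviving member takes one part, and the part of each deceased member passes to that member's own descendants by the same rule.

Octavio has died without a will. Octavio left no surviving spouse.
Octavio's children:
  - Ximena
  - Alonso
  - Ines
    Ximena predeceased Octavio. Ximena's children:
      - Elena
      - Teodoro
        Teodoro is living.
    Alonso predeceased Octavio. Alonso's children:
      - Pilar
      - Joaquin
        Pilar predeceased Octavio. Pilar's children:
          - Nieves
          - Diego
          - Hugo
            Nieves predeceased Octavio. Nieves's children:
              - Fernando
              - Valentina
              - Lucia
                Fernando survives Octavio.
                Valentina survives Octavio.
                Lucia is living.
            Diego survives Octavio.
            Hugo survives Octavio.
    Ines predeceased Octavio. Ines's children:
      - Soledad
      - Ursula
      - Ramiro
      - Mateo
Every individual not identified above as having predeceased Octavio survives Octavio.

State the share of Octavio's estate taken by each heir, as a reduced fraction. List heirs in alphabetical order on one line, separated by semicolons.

Diego 1/18; Elena 1/6; Fernando 1/54; Hugo 1/18; Joaquin 1/6; Lucia 1/54; Mateo 1/12; Ramiro 1/12; Soledad 1/12; Teodoro 1/6; Ursula 1/12; Valentina 1/54

There is no surviving spouse, so the entire estate passes to Octavio's descendants per stirpes.
The estate is divided into 3 equal shares of 1/3 among Ximena, Alonso, Ines.
Ximena predeceased; the 1/3 allotted to Ximena's branch passes to Ximena's issue by representation.
The 1/3 is divided into 2 equal shares of 1/6 among Elena, Teodoro.
Elena is living and takes 1/6.
Teodoro is living and takes 1/6.
Alonso predeceased; the 1/3 allotted to Alonso's branch passes to Alonso's issue by representation.
The 1/3 is divided into 2 equal shares of 1/6 among Pilar, Joaquin.
Pilar predeceased; the 1/6 allotted to Pilar's branch passes to Pilar's issue by representation.
The 1/6 is divided into 3 equal shares of 1/18 among Nieves, Diego, Hugo.
Nieves predeceased; the 1/18 allotted to Nieves's branch passes to Nieves's issue by representation.
The 1/18 is divided into 3 equal shares of 1/54 among Fernando, Valentina, Lucia.
Fernando is living and takes 1/54.
Valentina is living and takes 1/54.
Lucia is living and takes 1/54.
Diego is living and takes 1/18.
Hugo is living and takes 1/18.
Joaquin is living and takes 1/6.
Ines predeceased; the 1/3 allotted to Ines's branch passes to Ines's issue by representation.
The 1/3 is divided into 4 equal shares of 1/12 among Soledad, Ursula, Ramiro, Mateo.
Soledad is living and takes 1/12.
Ursula is living and takes 1/12.
Ramiro is living and takes 1/12.
Mateo is living and takes 1/12.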